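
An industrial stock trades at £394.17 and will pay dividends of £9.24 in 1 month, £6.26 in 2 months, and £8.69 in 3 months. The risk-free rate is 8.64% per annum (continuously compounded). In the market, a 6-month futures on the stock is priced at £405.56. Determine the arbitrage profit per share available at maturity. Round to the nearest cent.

£18.89 per share

PV(dividends) I = 9.24·e^(−0.0864·1/12) + 6.26·e^(−0.0864·2/12) + 8.69·e^(−0.0864·3/12) = 23.8485
Fair futures F* = (S − I)·e^(rT) = (394.17 − 23.8485)·e^0.043200 = 370.3215 × 1.044147 = 386.6701
Market £405.56 > fair 386.6701: forward overpriced → cash-and-carry (borrow at r, buy the stock and collect the dividends, short the forward).
Profit at T = |F_mkt − F*| = |405.56 − 386.6701| = £18.89 per share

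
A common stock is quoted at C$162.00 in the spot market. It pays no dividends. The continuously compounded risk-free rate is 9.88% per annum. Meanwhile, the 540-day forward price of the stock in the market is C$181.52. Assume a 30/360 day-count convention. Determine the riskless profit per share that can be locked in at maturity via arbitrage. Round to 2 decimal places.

C$6.36 per share

Fair forward: F* = S·e^(carry·T), with carry = r = 0.0988
F* = 162.00 · e^(0.0988 × 540/360) = 162.00 · e^0.148200 = 162.00 × 1.159745 = C$187.8787
Market C$181.52 < fair C$187.8787: forward underpriced → reverse cash-and-carry (short spot, go long the forward).
At maturity, profit = |F_mkt − F*| = |181.52 − 187.8787| = C$6.36 per share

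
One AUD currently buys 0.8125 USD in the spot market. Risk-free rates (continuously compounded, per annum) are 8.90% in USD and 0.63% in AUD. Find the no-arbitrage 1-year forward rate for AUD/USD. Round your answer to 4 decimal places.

0.8826

F = S·e^((r_USD − r_AUD)T) = 0.8125 · e^((0.0890 − 0.0063) × 1)
= 0.8125 · e^0.082700 = 0.8125 × 1.086216
F = 0.8826 USD per AUD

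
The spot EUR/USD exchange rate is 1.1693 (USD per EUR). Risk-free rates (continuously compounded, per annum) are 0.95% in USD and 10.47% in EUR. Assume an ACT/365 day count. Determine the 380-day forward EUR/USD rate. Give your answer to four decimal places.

1.0590

F = S·e^((r_USD − r_EUR)T) = 1.1693 · e^((0.0095 − 0.1047) × 380/365)
= 1.1693 · e^-0.099112 = 1.1693 × 0.905641
F = 1.0590 USD per EUR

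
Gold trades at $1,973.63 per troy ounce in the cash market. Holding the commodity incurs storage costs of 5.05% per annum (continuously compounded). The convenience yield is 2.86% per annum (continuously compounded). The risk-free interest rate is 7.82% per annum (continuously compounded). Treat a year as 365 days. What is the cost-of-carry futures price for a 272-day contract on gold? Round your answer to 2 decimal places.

$2,126.48 per troy ounce

Net carry = r + u − y = 0.0782 + 0.0505 − 0.0286 = 0.1001
F = S·e^((r+u−y)T) = 1973.63 · e^(0.1001 × 272/365) = 1973.63 · e^0.07459507
= 1973.63 × 1.07744777 = $2,126.48 per troy ounce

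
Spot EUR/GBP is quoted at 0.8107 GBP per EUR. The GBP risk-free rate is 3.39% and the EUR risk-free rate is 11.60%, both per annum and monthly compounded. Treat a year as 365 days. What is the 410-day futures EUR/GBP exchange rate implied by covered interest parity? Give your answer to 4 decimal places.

By covered interest parity, F = S · (1+r_GBP/12)^(12T) / (1+r_EUR/12)^(12T)
= 0.8107 × 1.038758 / 1.138459 = 0.8107 × 0.912425
F = 0.7397 GBP per EUR

0.7397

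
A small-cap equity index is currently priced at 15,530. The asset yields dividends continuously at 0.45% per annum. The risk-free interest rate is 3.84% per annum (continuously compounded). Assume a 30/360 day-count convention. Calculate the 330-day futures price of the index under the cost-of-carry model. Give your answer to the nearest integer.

F = S·e^((r − q)T) = 15530 · e^((0.0384 − 0.0045) × 330/360)
= 15530 · e^0.031075 = 15530 × 1.031563
F = 16,020

16,020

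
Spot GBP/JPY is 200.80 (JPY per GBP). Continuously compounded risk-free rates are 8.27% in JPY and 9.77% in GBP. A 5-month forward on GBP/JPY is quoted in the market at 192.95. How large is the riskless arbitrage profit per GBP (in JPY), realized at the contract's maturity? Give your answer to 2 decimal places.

Fair forward: F* = S·e^(carry·T), with carry = (r_JPY − r_GBP) = 0.0827 − 0.0977 = -0.0150
F* = 200.80 · e^(-0.0150 × 5/12) = 200.80 · e^-0.006250 = 200.80 × 0.993769 = 199.5488
Market 192.95 < fair 199.5488: forward underpriced → reverse cash-and-carry (short spot, go long the forward).
At maturity, profit = |F_mkt − F*| = |192.95 − 199.5488| = 6.60 per GBP (in JPY)

6.60 per GBP (in JPY)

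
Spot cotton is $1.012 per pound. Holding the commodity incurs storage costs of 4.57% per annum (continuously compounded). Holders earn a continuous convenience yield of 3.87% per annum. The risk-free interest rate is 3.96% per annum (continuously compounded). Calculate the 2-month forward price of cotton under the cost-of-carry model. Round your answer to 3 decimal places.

$1.020 per pound

Net carry = r + u − y = 0.0396 + 0.0457 − 0.0387 = 0.0466
F = S·e^((r+u−y)T) = 1.012 · e^(0.0466 × 2/12) = 1.012 · e^0.007767
= 1.012 × 1.007797 = $1.020 per pound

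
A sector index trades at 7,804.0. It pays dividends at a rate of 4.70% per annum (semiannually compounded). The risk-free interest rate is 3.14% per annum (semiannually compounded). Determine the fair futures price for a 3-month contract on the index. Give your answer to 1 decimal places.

7,774.2

F = S · (1+r/2)^(2T) / (1+q/2)^(2T)
= 7804.0 × 1.007819 / 1.011682 = 7804.0 × 0.996182
F = 7,774.2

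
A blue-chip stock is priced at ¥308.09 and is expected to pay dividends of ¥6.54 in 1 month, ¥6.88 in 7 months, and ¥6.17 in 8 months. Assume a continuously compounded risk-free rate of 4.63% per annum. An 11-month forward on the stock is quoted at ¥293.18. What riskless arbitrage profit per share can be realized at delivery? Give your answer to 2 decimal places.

¥8.24 per share

PV(dividends) I = 6.54·e^(−0.0463·1/12) + 6.88·e^(−0.0463·7/12) + 6.17·e^(−0.0463·8/12) = 19.1939
Fair forward F* = (S − I)·e^(rT) = (308.09 − 19.1939)·e^0.042442 = 288.8961 × 1.043356 = 301.4215
Market ¥293.18 < fair 301.4215: forward underpriced → reverse cash-and-carry (short the stock, invest proceeds at r, pay the dividends, go long the forward).
Profit at T = |F_mkt − F*| = |293.18 − 301.4215| = ¥8.24 per share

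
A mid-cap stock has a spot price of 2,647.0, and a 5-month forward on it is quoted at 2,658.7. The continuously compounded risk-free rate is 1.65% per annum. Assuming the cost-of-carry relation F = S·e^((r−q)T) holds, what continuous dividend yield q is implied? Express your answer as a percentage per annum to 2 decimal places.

From F = S·e^((r−q)T): (r − q) = ln(F/S)/T
ln(2658.7/2647.0) = ln(1.004420) = 0.004410
(r − q) = 0.004410 / (5/12) = 0.010584
q = r − ln(F/S)/T = 0.0165 − 0.010584 = 0.005916
q = 0.59%

0.59%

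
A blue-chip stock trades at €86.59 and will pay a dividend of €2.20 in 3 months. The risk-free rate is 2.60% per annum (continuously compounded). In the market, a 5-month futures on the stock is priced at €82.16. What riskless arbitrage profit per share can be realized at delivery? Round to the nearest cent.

PV(dividends) I = 2.20·e^(−0.0260·3/12) = 2.1857
Fair futures F* = (S − I)·e^(rT) = (86.59 − 2.1857)·e^0.010833 = 84.4043 × 1.010892 = 85.3236
Market €82.16 < fair 85.3236: forward underpriced → reverse cash-and-carry (short the stock, invest proceeds at r, pay the dividends, go long the forward).
Profit at T = |F_mkt − F*| = |82.16 − 85.3236| = €3.16 per share

€3.16 per share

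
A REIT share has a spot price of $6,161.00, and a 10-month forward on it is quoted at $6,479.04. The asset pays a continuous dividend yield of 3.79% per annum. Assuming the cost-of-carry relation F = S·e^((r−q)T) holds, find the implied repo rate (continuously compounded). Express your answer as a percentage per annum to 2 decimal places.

9.83%

From F = S·e^((r−q)T): (r − q) = ln(F/S)/T
ln(6479.04/6161.00) = ln(1.051621) = 0.050333
(r − q) = 0.050333 / (10/12) = 0.060400
r = ln(F/S)/T + q = 0.060400 + 0.0379 = 0.098300
r = 9.83%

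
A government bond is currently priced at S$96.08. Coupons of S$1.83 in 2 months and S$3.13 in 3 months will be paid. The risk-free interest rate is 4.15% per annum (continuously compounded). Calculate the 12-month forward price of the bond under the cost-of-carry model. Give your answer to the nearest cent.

S$95.03

PV(coupons) I = 1.83·e^(−0.0415·2/12) + 3.13·e^(−0.0415·3/12)
I = 1.8174 + 3.0977 = 4.9151
F = (S − I)·e^(rT) = (96.08 − 4.9151) · e^(0.0415·12/12)
= 91.1649 · e^0.041500 = 91.1649 × 1.042373 = S$95.03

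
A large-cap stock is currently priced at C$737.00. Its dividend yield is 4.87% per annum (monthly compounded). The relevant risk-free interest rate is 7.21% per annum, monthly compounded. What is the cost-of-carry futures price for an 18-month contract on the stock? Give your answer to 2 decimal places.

F = S · (1+r/12)^(12T) / (1+q/12)^(12T)
= 737.00 × 1.113854 / 1.075625 = 737.00 × 1.035541
F = C$763.19

C$763.19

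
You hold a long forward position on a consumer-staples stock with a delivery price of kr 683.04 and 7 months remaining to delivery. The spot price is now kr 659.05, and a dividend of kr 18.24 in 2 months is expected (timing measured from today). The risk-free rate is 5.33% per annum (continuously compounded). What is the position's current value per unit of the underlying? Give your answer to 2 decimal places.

PV(remaining dividends) I = 18.24·e^(−0.0533·2/12) = 18.0787
Current forward F = (S − I)·e^(rT) = (659.05 − 18.0787)·e^(0.0533·7/12) = 640.9713 × 1.031580 = 661.2132
Value (long) = (F − K)·e^(−rT) = (661.2132 − 683.04) × 0.969387 = -21.1586
Value = -kr 21.16

-kr 21.16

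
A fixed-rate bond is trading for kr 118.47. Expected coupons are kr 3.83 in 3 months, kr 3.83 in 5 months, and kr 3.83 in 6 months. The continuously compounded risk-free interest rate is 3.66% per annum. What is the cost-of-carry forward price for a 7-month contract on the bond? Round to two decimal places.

PV(coupons) I = 3.83·e^(−0.0366·3/12) + 3.83·e^(−0.0366·5/12) + 3.83·e^(−0.0366·6/12)
I = 3.7951 + 3.7720 + 3.7605 = 11.3276
F = (S − I)·e^(rT) = (118.47 − 11.3276) · e^(0.0366·7/12)
= 107.1424 · e^0.021350 = 107.1424 × 1.021580 = kr 109.45

kr 109.45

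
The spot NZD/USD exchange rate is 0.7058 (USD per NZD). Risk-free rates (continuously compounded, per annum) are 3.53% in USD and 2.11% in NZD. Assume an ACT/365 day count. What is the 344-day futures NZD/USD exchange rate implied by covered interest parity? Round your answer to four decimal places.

F = S·e^((r_USD − r_NZD)T) = 0.7058 · e^((0.0353 − 0.0211) × 344/365)
= 0.7058 · e^0.013383 = 0.7058 × 1.013473
F = 0.7153 USD per NZD

0.7153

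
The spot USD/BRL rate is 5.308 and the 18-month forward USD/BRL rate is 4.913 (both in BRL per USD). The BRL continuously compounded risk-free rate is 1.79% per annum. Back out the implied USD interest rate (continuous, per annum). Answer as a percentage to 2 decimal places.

F = S·e^((r_BRL − r_USD)T) ⇒ r_USD = r_BRL − ln(F/S)/T
ln(4.913/5.308) = -0.077330; /(18/12) = -0.051553
r_USD = 0.0179 + 0.051553 = 0.069453
r_USD = 6.95%

6.95%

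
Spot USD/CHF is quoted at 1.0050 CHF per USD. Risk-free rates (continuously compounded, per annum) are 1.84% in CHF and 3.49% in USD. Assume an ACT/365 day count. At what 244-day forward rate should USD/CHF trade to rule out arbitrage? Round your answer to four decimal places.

F = S·e^((r_CHF − r_USD)T) = 1.0050 · e^((0.0184 − 0.0349) × 244/365)
= 1.0050 · e^-0.011030 = 1.0050 × 0.989031
F = 0.9940 CHF per USD

0.9940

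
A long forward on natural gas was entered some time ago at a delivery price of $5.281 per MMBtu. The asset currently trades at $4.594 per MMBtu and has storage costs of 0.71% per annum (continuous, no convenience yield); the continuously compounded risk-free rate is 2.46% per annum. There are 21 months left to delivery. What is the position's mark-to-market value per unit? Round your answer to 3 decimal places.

Current fair forward for the remaining 21 months: F = S·e^((r + u)·T), (r + u) = 0.0246 + 0.0071 = 0.0317
F = 4.594 · e^(0.0317 × 21/12) = 4.594 × 1.057043 = 4.8561
Value of long forward = (F − K)·e^(−rT) = (4.8561 − 5.281) · e^(−0.0246·21/12)
= -0.4249 × 0.957863 = -0.407

-$0.407 per MMBtu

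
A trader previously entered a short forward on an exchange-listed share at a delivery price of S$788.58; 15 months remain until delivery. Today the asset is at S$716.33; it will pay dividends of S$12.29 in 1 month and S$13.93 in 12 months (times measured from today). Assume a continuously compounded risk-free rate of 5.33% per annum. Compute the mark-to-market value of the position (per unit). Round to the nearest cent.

S$46.87

PV(remaining dividends) I = 12.29·e^(−0.0533·1/12) + 13.93·e^(−0.0533·12/12) = 25.4425
Current forward F = (S − I)·e^(rT) = (716.33 − 25.4425)·e^(0.0533·15/12) = 690.8875 × 1.068895 = 738.4862
Value (long) = (F − K)·e^(−rT) = (738.4862 − 788.58) × 0.935546 = -46.8651
Short position value = −(long value) = S$46.87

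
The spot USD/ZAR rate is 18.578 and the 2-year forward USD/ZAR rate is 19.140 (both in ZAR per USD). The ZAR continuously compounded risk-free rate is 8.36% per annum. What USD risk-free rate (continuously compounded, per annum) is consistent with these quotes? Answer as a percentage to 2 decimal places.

6.87%

F = S·e^((r_ZAR − r_USD)T) ⇒ r_USD = r_ZAR − ln(F/S)/T
ln(19.140/18.578) = 0.029802; /(2) = 0.014901
r_USD = 0.0836 − 0.014901 = 0.068699
r_USD = 6.87%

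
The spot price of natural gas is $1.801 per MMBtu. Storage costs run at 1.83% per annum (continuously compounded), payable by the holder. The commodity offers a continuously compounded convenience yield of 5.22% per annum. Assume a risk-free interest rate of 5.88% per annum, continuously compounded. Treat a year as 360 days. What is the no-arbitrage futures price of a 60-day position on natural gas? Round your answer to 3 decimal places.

$1.808 per MMBtu

Net carry = r + u − y = 0.0588 + 0.0183 − 0.0522 = 0.0249
F = S·e^((r+u−y)T) = 1.801 · e^(0.0249 × 60/360) = 1.801 · e^0.004150
= 1.801 × 1.004159 = $1.808 per MMBtu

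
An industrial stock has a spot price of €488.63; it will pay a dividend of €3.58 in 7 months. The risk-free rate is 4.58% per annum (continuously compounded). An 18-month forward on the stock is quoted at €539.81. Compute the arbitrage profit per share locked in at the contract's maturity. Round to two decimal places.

€20.16 per share

PV(dividends) I = 3.58·e^(−0.0458·7/12) = 3.4856
Fair forward F* = (S − I)·e^(rT) = (488.63 − 3.4856)·e^0.068700 = 485.1444 × 1.071115 = 519.6454
Market €539.81 > fair 519.6454: forward overpriced → cash-and-carry (borrow at r, buy the stock and collect the dividends, short the forward).
Profit at T = |F_mkt − F*| = |539.81 − 519.6454| = €20.16 per share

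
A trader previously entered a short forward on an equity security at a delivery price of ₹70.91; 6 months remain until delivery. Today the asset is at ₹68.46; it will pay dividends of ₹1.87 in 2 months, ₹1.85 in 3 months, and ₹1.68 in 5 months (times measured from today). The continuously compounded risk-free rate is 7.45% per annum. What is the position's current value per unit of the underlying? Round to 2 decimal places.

₹5.15

PV(remaining dividends) I = 1.87·e^(−0.0745·2/12) + 1.85·e^(−0.0745·3/12) + 1.68·e^(−0.0745·5/12) = 5.2914
Current forward F = (S − I)·e^(rT) = (68.46 − 5.2914)·e^(0.0745·6/12) = 63.1686 × 1.037952 = 65.5660
Value (long) = (F − K)·e^(−rT) = (65.5660 − 70.91) × 0.963435 = -5.1486
Short position value = −(long value) = ₹5.15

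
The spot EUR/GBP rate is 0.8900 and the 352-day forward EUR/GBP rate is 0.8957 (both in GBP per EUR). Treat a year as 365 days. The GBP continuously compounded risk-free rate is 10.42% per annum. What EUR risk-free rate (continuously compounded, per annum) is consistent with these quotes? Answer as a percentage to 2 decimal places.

F = S·e^((r_GBP − r_EUR)T) ⇒ r_EUR = r_GBP − ln(F/S)/T
ln(0.8957/0.8900) = 0.006384; /(352/365) = 0.006620
r_EUR = 0.1042 − 0.006620 = 0.097580
r_EUR = 9.76%

9.76%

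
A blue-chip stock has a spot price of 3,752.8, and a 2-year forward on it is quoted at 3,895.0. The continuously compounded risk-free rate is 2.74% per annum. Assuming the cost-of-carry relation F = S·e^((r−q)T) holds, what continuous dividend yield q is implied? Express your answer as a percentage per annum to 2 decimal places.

0.88%

From F = S·e^((r−q)T): (r − q) = ln(F/S)/T
ln(3895.0/3752.8) = ln(1.037892) = 0.037192
(r − q) = 0.037192 / (2) = 0.018596
q = r − ln(F/S)/T = 0.0274 − 0.018596 = 0.008804
q = 0.88%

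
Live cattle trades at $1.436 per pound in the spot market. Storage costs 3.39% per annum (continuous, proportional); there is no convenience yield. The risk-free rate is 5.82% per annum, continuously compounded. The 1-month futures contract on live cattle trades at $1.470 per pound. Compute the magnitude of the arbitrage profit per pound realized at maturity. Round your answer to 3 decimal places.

$0.023 per pound

Fair futures: F* = S·e^(carry·T), with carry = (r + u) = 0.0582 + 0.0339 = 0.0921
F* = 1.436 · e^(0.0921 × 1/12) = 1.436 · e^0.007675 = 1.436 × 1.007705 = $1.4471
Market $1.470 > fair $1.4471: forward overpriced → cash-and-carry (buy spot, short the forward).
At maturity, profit = |F_mkt − F*| = |1.470 − 1.4471| = $0.023 per pound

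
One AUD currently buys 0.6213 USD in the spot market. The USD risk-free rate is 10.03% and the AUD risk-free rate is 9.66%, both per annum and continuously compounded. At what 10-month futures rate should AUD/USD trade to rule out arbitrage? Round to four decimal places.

F = S·e^((r_USD − r_AUD)T) = 0.6213 · e^((0.1003 − 0.0966) × 10/12)
= 0.6213 · e^0.003083 = 0.6213 × 1.003088
F = 0.6232 USD per AUD

0.6232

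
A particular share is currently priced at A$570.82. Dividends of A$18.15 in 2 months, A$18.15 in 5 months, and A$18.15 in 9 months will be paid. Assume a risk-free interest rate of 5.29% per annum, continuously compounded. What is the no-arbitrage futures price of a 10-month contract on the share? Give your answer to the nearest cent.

A$540.96

PV(dividends) I = 18.15·e^(−0.0529·2/12) + 18.15·e^(−0.0529·5/12) + 18.15·e^(−0.0529·9/12)
I = 17.9907 + 17.7543 + 17.4440 = 53.1890
F = (S − I)·e^(rT) = (570.82 − 53.1890) · e^(0.0529·10/12)
= 517.6310 · e^0.044083 = 517.6310 × 1.045069 = A$540.96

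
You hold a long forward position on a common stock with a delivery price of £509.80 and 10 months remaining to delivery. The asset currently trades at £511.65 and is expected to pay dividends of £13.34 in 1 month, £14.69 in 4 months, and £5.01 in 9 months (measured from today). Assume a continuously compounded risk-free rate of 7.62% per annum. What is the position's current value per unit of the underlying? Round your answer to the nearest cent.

PV(remaining dividends) I = 13.34·e^(−0.0762·1/12) + 14.69·e^(−0.0762·4/12) + 5.01·e^(−0.0762·9/12) = 32.3088
Current forward F = (S − I)·e^(rT) = (511.65 − 32.3088)·e^(0.0762·10/12) = 479.3412 × 1.065559 = 510.7663
Value (long) = (F − K)·e^(−rT) = (510.7663 − 509.80) × 0.938474 = 0.9068
Value = £0.91

£0.91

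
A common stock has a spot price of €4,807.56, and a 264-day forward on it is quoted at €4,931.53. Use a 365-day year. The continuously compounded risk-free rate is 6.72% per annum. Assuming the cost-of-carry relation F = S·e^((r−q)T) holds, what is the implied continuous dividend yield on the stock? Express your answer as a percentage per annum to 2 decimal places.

3.20%

From F = S·e^((r−q)T): (r − q) = ln(F/S)/T
ln(4931.53/4807.56) = ln(1.025786) = 0.025459
(r − q) = 0.025459 / (264/365) = 0.035199
q = r − ln(F/S)/T = 0.0672 − 0.035199 = 0.032001
q = 3.20%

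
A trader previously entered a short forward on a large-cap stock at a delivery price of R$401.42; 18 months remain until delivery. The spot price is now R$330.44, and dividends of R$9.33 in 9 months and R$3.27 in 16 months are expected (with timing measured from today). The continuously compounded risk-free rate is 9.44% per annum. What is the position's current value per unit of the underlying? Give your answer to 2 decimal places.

R$29.56

PV(remaining dividends) I = 9.33·e^(−0.0944·9/12) + 3.27·e^(−0.0944·16/12) = 11.5755
Current forward F = (S − I)·e^(rT) = (330.44 − 11.5755)·e^(0.0944·18/12) = 318.8645 × 1.152116 = 367.3689
Value (long) = (F − K)·e^(−rT) = (367.3689 − 401.42) × 0.867968 = -29.5553
Short position value = −(long value) = R$29.56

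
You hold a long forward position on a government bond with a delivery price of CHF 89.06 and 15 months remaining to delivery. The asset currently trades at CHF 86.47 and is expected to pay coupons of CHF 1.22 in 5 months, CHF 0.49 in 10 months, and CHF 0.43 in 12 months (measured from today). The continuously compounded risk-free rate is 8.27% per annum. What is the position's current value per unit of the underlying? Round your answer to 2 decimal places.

PV(remaining coupons) I = 1.22·e^(−0.0827·5/12) + 0.49·e^(−0.0827·10/12) + 0.43·e^(−0.0827·12/12) = 2.0319
Current forward F = (S − I)·e^(rT) = (86.47 − 2.0319)·e^(0.0827·15/12) = 84.4381 × 1.108907 = 93.6340
Value (long) = (F − K)·e^(−rT) = (93.6340 − 89.06) × 0.901789 = 4.1248
Value = CHF 4.12

CHF 4.12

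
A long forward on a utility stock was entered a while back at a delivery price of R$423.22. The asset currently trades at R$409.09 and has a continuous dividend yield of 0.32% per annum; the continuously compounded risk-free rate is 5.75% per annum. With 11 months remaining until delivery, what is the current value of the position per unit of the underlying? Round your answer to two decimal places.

R$6.40

Current fair forward for the remaining 11 months: F = S·e^((r − q)·T), (r − q) = 0.0575 − 0.0032 = 0.0543
F = 409.09 · e^(0.0543 × 11/12) = 409.09 × 1.051035 = 429.9679
Value of long forward = (F − K)·e^(−rT) = (429.9679 − 423.22) · e^(−0.0575·11/12)
= 6.7479 × 0.948657 = 6.40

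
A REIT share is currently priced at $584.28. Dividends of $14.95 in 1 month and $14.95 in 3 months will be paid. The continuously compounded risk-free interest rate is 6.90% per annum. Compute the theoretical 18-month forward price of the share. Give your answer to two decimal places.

$615.21

PV(dividends) I = 14.95·e^(−0.0690·1/12) + 14.95·e^(−0.0690·3/12)
I = 14.8643 + 14.6943 = 29.5586
F = (S − I)·e^(rT) = (584.28 − 29.5586) · e^(0.0690·18/12)
= 554.7214 · e^0.103500 = 554.7214 × 1.109046 = $615.21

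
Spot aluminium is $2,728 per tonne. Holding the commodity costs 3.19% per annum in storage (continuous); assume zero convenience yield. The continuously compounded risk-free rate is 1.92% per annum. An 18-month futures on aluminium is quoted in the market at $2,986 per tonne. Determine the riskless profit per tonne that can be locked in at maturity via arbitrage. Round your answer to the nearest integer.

$41 per tonne

Fair futures: F* = S·e^(carry·T), with carry = (r + u) = 0.0192 + 0.0319 = 0.0511
F* = 2728 · e^(0.0511 × 18/12) = 2728 · e^0.076650 = 2728 × 1.079664 = $2945.3234
Market $2986 > fair $2945.3234: forward overpriced → cash-and-carry (buy spot, short the forward).
At maturity, profit = |F_mkt − F*| = |2986 − 2945.3234| = $41 per tonne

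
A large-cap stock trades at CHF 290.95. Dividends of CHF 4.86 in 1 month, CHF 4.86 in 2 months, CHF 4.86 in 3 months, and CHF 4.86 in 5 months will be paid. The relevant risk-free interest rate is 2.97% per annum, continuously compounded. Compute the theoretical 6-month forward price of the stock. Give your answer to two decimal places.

CHF 275.71

PV(dividends) I = 4.86·e^(−0.0297·1/12) + 4.86·e^(−0.0297·2/12) + 4.86·e^(−0.0297·3/12) + 4.86·e^(−0.0297·5/12)
I = 4.8480 + 4.8360 + 4.8240 + 4.8002 = 19.3082
F = (S − I)·e^(rT) = (290.95 − 19.3082) · e^(0.0297·6/12)
= 271.6418 · e^0.014850 = 271.6418 × 1.014961 = CHF 275.71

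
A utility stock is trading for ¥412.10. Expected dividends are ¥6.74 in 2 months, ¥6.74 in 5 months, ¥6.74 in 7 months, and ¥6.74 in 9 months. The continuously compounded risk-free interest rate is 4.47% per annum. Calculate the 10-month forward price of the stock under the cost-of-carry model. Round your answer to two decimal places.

PV(dividends) I = 6.74·e^(−0.0447·2/12) + 6.74·e^(−0.0447·5/12) + 6.74·e^(−0.0447·7/12) + 6.74·e^(−0.0447·9/12)
I = 6.6900 + 6.6156 + 6.5665 + 6.5178 = 26.3899
F = (S − I)·e^(rT) = (412.10 − 26.3899) · e^(0.0447·10/12)
= 385.7101 · e^0.037250 = 385.7101 × 1.037952 = ¥400.35

¥400.35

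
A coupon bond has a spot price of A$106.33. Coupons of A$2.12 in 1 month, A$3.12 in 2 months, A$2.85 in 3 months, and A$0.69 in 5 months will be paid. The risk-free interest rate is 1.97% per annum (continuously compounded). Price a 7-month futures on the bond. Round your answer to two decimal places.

PV(coupons) I = 2.12·e^(−0.0197·1/12) + 3.12·e^(−0.0197·2/12) + 2.85·e^(−0.0197·3/12) + 0.69·e^(−0.0197·5/12)
I = 2.1165 + 3.1098 + 2.8360 + 0.6844 = 8.7467
F = (S − I)·e^(rT) = (106.33 − 8.7467) · e^(0.0197·7/12)
= 97.5833 · e^0.011492 = 97.5833 × 1.011558 = A$98.71

A$98.71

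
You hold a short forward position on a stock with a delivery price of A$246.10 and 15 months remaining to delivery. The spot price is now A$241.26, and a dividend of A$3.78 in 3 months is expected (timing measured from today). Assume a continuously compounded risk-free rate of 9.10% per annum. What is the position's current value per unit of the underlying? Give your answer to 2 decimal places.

PV(remaining dividends) I = 3.78·e^(−0.0910·3/12) = 3.6950
Current forward F = (S − I)·e^(rT) = (241.26 − 3.6950)·e^(0.0910·15/12) = 237.5650 × 1.120472 = 266.1849
Value (long) = (F − K)·e^(−rT) = (266.1849 − 246.10) × 0.892481 = 17.9254
Short position value = −(long value) = -A$17.93

-A$17.93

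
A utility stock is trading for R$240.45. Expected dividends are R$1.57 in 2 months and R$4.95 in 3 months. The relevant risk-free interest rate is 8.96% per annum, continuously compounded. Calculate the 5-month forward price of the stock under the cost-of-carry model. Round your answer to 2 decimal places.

R$242.97

PV(dividends) I = 1.57·e^(−0.0896·2/12) + 4.95·e^(−0.0896·3/12)
I = 1.5467 + 4.8404 = 6.3871
F = (S − I)·e^(rT) = (240.45 − 6.3871) · e^(0.0896·5/12)
= 234.0629 · e^0.037333 = 234.0629 × 1.038039 = R$242.97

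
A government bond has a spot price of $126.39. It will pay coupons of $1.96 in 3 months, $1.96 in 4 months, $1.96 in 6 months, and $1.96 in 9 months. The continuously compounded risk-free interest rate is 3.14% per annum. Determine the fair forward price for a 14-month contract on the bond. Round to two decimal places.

$123.09

PV(coupons) I = 1.96·e^(−0.0314·3/12) + 1.96·e^(−0.0314·4/12) + 1.96·e^(−0.0314·6/12) + 1.96·e^(−0.0314·9/12)
I = 1.9447 + 1.9396 + 1.9295 + 1.9144 = 7.7282
F = (S − I)·e^(rT) = (126.39 − 7.7282) · e^(0.0314·14/12)
= 118.6618 · e^0.036633 = 118.6618 × 1.037312 = $123.09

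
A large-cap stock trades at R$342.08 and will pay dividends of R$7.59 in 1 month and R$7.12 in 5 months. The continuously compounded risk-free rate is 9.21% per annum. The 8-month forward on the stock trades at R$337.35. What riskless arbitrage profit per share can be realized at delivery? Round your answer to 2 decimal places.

PV(dividends) I = 7.59·e^(−0.0921·1/12) + 7.12·e^(−0.0921·5/12) = 14.3839
Fair forward F* = (S − I)·e^(rT) = (342.08 − 14.3839)·e^0.061400 = 327.6961 × 1.063324 = 348.4471
Market R$337.35 < fair 348.4471: forward underpriced → reverse cash-and-carry (short the stock, invest proceeds at r, pay the dividends, go long the forward).
Profit at T = |F_mkt − F*| = |337.35 − 348.4471| = R$11.10 per share

R$11.10 per share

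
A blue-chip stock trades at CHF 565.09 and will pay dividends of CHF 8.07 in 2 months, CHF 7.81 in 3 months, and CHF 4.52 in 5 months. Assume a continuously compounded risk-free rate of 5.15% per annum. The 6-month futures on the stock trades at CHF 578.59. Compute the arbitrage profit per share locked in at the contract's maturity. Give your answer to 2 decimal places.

CHF 19.42 per share

PV(dividends) I = 8.07·e^(−0.0515·2/12) + 7.81·e^(−0.0515·3/12) + 4.52·e^(−0.0515·5/12) = 20.1352
Fair futures F* = (S − I)·e^(rT) = (565.09 − 20.1352)·e^0.025750 = 544.9548 × 1.026084 = 559.1694
Market CHF 578.59 > fair 559.1694: forward overpriced → cash-and-carry (borrow at r, buy the stock and collect the dividends, short the forward).
Profit at T = |F_mkt − F*| = |578.59 − 559.1694| = CHF 19.42 per share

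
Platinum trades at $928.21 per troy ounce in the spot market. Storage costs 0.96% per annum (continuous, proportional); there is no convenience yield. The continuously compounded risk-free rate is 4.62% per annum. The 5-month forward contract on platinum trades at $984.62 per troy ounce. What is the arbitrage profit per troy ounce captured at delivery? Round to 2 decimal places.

$34.58 per troy ounce

Fair forward: F* = S·e^(carry·T), with carry = (r + u) = 0.0462 + 0.0096 = 0.0558
F* = 928.21 · e^(0.0558 × 5/12) = 928.21 · e^0.023250 = 928.21 × 1.023522 = $950.0434
Market $984.62 > fair $950.0434: forward overpriced → cash-and-carry (buy spot, short the forward).
At maturity, profit = |F_mkt − F*| = |984.62 − 950.0434| = $34.58 per troy ounce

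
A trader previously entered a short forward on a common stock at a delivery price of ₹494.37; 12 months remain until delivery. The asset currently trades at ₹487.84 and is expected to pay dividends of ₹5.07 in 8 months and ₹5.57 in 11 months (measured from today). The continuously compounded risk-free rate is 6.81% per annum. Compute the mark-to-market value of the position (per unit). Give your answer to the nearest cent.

-₹15.94

PV(remaining dividends) I = 5.07·e^(−0.0681·8/12) + 5.57·e^(−0.0681·11/12) = 10.0779
Current forward F = (S − I)·e^(rT) = (487.84 − 10.0779)·e^(0.0681·12/12) = 477.7621 × 1.070472 = 511.4310
Value (long) = (F − K)·e^(−rT) = (511.4310 − 494.37) × 0.934167 = 15.9378
Short position value = −(long value) = -₹15.94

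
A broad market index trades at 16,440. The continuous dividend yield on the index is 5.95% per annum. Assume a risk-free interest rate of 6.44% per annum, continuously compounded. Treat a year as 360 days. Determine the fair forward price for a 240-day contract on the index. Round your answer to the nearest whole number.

16,494

F = S·e^((r − q)T) = 16440 · e^((0.0644 − 0.0595) × 240/360)
= 16440 · e^0.003267 = 16440 × 1.003272
F = 16,494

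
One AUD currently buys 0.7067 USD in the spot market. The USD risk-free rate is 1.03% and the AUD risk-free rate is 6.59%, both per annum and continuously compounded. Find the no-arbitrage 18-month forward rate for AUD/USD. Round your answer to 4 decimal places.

0.6502

F = S·e^((r_USD − r_AUD)T) = 0.7067 · e^((0.0103 − 0.0659) × 18/12)
= 0.7067 · e^-0.083400 = 0.7067 × 0.919983
F = 0.6502 USD per AUD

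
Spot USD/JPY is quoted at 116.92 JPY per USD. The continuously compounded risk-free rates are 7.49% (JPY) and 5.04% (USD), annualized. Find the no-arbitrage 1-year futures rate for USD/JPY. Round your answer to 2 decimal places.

F = S·e^((r_JPY − r_USD)T) = 116.92 · e^((0.0749 − 0.0504) × 1)
= 116.92 · e^0.024500 = 116.92 × 1.024803
F = 119.82 JPY per USD

119.82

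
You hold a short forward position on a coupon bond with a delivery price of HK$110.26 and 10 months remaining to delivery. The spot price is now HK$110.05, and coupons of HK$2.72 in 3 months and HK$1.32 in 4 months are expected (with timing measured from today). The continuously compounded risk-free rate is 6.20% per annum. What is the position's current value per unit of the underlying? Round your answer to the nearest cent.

-HK$1.37

PV(remaining coupons) I = 2.72·e^(−0.0620·3/12) + 1.32·e^(−0.0620·4/12) = 3.9712
Current forward F = (S − I)·e^(rT) = (110.05 − 3.9712)·e^(0.0620·10/12) = 106.0788 × 1.053025 = 111.7036
Value (long) = (F − K)·e^(−rT) = (111.7036 − 110.26) × 0.949645 = 1.3709
Short position value = −(long value) = -HK$1.37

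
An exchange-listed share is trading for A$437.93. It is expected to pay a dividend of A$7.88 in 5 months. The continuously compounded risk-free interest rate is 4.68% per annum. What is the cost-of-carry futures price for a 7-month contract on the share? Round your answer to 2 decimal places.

PV(dividends) I = 7.88·e^(−0.0468·5/12)
I = 7.7278
F = (S − I)·e^(rT) = (437.93 − 7.7278) · e^(0.0468·7/12)
= 430.2022 · e^0.027300 = 430.2022 × 1.027676 = A$442.11

A$442.11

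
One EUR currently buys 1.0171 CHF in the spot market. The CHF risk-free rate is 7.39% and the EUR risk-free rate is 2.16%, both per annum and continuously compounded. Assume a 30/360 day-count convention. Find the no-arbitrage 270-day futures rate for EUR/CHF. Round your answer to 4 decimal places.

F = S·e^((r_CHF − r_EUR)T) = 1.0171 · e^((0.0739 − 0.0216) × 270/360)
= 1.0171 · e^0.039225 = 1.0171 × 1.040004
F = 1.0578 CHF per EUR

1.0578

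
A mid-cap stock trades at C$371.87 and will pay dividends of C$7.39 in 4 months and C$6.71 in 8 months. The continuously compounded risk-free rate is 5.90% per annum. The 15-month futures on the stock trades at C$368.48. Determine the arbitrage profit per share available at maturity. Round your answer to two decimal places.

C$17.11 per share

PV(dividends) I = 7.39·e^(−0.0590·4/12) + 6.71·e^(−0.0590·8/12) = 13.6973
Fair futures F* = (S − I)·e^(rT) = (371.87 − 13.6973)·e^0.073750 = 358.1727 × 1.076538 = 385.5865
Market C$368.48 < fair 385.5865: forward underpriced → reverse cash-and-carry (short the stock, invest proceeds at r, pay the dividends, go long the forward).
Profit at T = |F_mkt − F*| = |368.48 − 385.5865| = C$17.11 per share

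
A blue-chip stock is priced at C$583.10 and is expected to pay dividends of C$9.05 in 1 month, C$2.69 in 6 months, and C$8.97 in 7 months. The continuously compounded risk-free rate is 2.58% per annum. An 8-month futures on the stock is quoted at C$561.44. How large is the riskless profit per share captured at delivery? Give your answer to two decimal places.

PV(dividends) I = 9.05·e^(−0.0258·1/12) + 2.69·e^(−0.0258·6/12) + 8.97·e^(−0.0258·7/12) = 20.5221
Fair futures F* = (S − I)·e^(rT) = (583.10 − 20.5221)·e^0.017200 = 562.5779 × 1.017349 = 572.3381
Market C$561.44 < fair 572.3381: forward underpriced → reverse cash-and-carry (short the stock, invest proceeds at r, pay the dividends, go long the forward).
Profit at T = |F_mkt − F*| = |561.44 − 572.3381| = C$10.90 per share

C$10.90 per share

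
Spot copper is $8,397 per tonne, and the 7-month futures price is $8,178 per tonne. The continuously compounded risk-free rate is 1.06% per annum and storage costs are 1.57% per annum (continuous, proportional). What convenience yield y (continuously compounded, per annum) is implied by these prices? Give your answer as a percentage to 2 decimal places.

F = S·e^((r+u−y)T) ⇒ (r+u−y) = ln(F/S)/T
ln(8178/8397) = -0.026427; /T ⇒ -0.045303
y = r + u − ln(F/S)/T = 0.0106 + 0.0157 + 0.045303 = 0.071603
y = 7.16%

7.16%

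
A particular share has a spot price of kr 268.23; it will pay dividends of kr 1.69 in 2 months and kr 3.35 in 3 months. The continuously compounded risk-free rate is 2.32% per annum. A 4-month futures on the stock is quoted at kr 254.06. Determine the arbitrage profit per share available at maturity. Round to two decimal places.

PV(dividends) I = 1.69·e^(−0.0232·2/12) + 3.35·e^(−0.0232·3/12) = 5.0141
Fair futures F* = (S − I)·e^(rT) = (268.23 − 5.0141)·e^0.007733 = 263.2159 × 1.007763 = 265.2592
Market kr 254.06 < fair 265.2592: forward underpriced → reverse cash-and-carry (short the stock, invest proceeds at r, pay the dividends, go long the forward).
Profit at T = |F_mkt − F*| = |254.06 − 265.2592| = kr 11.20 per share

kr 11.20 per share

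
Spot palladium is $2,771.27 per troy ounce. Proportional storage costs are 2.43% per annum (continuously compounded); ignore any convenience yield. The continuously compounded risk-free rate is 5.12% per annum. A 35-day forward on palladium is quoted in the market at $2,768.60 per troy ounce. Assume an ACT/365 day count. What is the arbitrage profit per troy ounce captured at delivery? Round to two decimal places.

Fair forward: F* = S·e^(carry·T), with carry = (r + u) = 0.0512 + 0.0243 = 0.0755
F* = 2771.27 · e^(0.0755 × 35/365) = 2771.27 · e^0.00723973 = 2771.27 × 1.00726600 = $2791.4060
Market $2768.60 < fair $2791.4060: forward underpriced → reverse cash-and-carry (short spot, go long the forward).
At maturity, profit = |F_mkt − F*| = |2768.60 − 2791.4060| = $22.81 per troy ounce

$22.81 per troy ounce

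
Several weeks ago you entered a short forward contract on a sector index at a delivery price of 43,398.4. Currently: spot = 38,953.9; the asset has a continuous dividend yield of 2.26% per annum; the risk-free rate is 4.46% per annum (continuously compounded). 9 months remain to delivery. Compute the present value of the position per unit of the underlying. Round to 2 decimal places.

Current fair forward for the remaining 9 months: F = S·e^((r − q)·T), (r − q) = 0.0446 − 0.0226 = 0.0220
F = 38953.9 · e^(0.0220 × 9/12) = 38953.9 × 1.01663688 = 39601.9714
Value of long forward = (F − K)·e^(−rT) = (39601.9714 − 43398.4) · e^(−0.0446·9/12)
= -3796.4286 × 0.96710327 = -3671.54
Short position value = −(long value) = 3671.54

3671.54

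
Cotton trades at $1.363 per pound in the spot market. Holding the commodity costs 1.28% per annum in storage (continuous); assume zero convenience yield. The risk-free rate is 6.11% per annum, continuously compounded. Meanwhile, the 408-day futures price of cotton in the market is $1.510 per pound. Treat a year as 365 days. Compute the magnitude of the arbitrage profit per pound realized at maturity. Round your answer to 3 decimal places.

Fair futures: F* = S·e^(carry·T), with carry = (r + u) = 0.0611 + 0.0128 = 0.0739
F* = 1.363 · e^(0.0739 × 408/365) = 1.363 · e^0.082606 = 1.363 × 1.086114 = $1.4804
Market $1.510 > fair $1.4804: forward overpriced → cash-and-carry (buy spot, short the forward).
At maturity, profit = |F_mkt − F*| = |1.510 − 1.4804| = $0.030 per pound

$0.030 per pound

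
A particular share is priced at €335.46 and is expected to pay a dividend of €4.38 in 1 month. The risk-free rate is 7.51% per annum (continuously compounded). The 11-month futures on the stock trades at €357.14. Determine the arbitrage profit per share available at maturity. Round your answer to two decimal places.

PV(dividends) I = 4.38·e^(−0.0751·1/12) = 4.3527
Fair futures F* = (S − I)·e^(rT) = (335.46 − 4.3527)·e^0.068842 = 331.1073 × 1.071267 = 354.7043
Market €357.14 > fair 354.7043: forward overpriced → cash-and-carry (borrow at r, buy the stock and collect the dividends, short the forward).
Profit at T = |F_mkt − F*| = |357.14 − 354.7043| = €2.44 per share

€2.44 per share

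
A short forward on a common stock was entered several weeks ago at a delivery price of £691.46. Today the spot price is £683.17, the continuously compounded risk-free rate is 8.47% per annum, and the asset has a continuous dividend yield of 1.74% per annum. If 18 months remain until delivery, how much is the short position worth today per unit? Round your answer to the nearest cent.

Current fair forward for the remaining 18 months: F = S·e^((r − q)·T), (r − q) = 0.0847 − 0.0174 = 0.0673
F = 683.17 · e^(0.0673 × 18/12) = 683.17 × 1.106221 = 755.7370
Value of long forward = (F − K)·e^(−rT) = (755.7370 − 691.46) · e^(−0.0847·18/12)
= 64.2770 × 0.880690 = 56.61
Short position value = −(long value) = -£56.61

-£56.61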